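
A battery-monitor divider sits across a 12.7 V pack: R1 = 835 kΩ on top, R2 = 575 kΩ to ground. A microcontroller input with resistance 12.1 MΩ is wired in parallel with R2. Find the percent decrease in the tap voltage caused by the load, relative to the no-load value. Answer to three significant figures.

The divider's output (Thévenin) resistance is R1‖R2 = 340.5 kΩ.
Fractional drop under load = R_th/(R_th + R_L) = 340.5 / (340.5 + 12100) = 0.02737.
So the output falls by 2.74 %.

2.74 %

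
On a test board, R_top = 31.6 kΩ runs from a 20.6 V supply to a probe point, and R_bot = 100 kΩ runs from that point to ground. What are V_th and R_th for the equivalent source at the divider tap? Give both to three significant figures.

V_th = 15.7 V, R_th = 24.0 kΩ

V_th is the open-circuit tap voltage: 20.6 × 100/(31.6 + 100) = 15.7 V.
With the supply zeroed, R_top and R_bot appear in parallel from the tap: R_th = R_top‖R_bot = (31.6 × 100)/131.6 = 24.0 kΩ.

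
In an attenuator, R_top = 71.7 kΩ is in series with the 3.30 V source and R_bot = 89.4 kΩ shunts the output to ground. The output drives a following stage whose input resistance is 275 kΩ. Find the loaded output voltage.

The load sits in parallel with R_bot: R_bot‖R_L = (89.4 × 275) / (89.4 + 275) = 67.47 kΩ.
V_out = 3.30 × 67.47 / (71.7 + 67.47) = 3.30 × 67.47/139.2 = 1.60 V.

V_out ≈ 1.60 V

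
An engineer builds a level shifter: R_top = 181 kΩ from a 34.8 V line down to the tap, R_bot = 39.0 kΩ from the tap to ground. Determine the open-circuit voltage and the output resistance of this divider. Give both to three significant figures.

V_th = 6.17 V, R_th = 32.1 kΩ

V_th is the open-circuit tap voltage: 34.8 × 39.0/(181 + 39.0) = 6.17 V.
With the supply zeroed, R_top and R_bot appear in parallel from the tap: R_th = R_top‖R_bot = (181 × 39.0)/220.0 = 32.1 kΩ.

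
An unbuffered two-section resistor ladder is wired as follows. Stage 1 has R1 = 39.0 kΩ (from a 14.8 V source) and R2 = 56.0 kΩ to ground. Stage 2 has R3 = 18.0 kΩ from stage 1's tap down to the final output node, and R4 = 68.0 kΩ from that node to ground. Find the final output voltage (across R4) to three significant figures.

V_out ≈ 5.44 V

Stage 2 presents R3+R4 = 86.00 kΩ as a load on stage 1's tap.
Stage 1's lower leg becomes R2‖(R3+R4) = 33.92 kΩ, so V_mid = 14.8 × 33.92/72.92 = 6.884 V.
Stage 2 is itself unloaded: V_out = V_mid × R4/(R3+R4) = 6.884 × 68.0/86.00 = 5.44 V.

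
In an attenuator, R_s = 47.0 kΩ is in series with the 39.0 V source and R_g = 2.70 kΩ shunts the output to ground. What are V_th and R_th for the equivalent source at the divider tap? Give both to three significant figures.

V_th is the open-circuit tap voltage: 39.0 × 2.70/(47.0 + 2.70) = 2.12 V.
With the supply zeroed, R_s and R_g appear in parallel from the tap: R_th = R_s‖R_g = (47.0 × 2.70)/49.70 = 2.55 kΩ.

V_th = 2.12 V, R_th = 2.55 kΩ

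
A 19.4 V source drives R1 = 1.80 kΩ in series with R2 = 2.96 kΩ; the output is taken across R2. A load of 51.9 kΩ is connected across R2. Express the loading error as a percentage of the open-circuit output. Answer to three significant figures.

2.11 %

The divider's output (Thévenin) resistance is R1‖R2 = 1.119 kΩ.
Fractional drop under load = R_th/(R_th + R_L) = 1.119 / (1.119 + 51.9) = 0.02111.
So the output falls by 2.11 %.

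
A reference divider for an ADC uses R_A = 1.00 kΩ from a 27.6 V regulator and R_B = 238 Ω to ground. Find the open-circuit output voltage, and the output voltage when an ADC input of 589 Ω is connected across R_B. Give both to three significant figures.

Unloaded: 5.31 V; loaded: 4.00 V

Open-circuit: V = 27.6 × 238/(1000 + 238) = 5.31 V.
With the load, R_B becomes R_B‖R_L = 169.5 Ω, so V = 27.6 × 169.5/1170 = 4.00 V.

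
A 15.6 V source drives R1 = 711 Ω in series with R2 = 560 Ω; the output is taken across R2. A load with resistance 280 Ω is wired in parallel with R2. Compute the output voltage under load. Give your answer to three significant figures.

The load sits in parallel with R2: R2‖R_L = (560 × 280) / (560 + 280) = 186.7 Ω.
V_out = 15.6 × 186.7 / (711 + 186.7) = 15.6 × 186.7/897.7 = 3.24 V.

V_out ≈ 3.24 V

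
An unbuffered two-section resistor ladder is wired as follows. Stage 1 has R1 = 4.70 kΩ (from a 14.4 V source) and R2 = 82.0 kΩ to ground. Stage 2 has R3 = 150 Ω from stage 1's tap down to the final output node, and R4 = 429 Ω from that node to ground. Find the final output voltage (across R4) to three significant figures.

Stage 2 presents R3+R4 = 579.0 Ω as a load on stage 1's tap.
Stage 1's lower leg becomes R2‖(R3+R4) = 574.9 Ω, so V_mid = 14.4 × 574.9/5275 = 1.570 V.
Stage 2 is itself unloaded: V_out = V_mid × R4/(R3+R4) = 1.570 × 429/579.0 = 1.16 V.

V_out ≈ 1.16 V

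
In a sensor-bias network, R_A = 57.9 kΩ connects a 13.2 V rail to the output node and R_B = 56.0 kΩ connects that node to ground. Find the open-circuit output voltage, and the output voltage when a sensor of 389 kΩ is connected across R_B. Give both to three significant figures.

Open-circuit: V = 13.2 × 56.0/(57.9 + 56.0) = 6.49 V.
With the load, R_B becomes R_B‖R_L = 48.95 kΩ, so V = 13.2 × 48.95/106.9 = 6.05 V.

Unloaded: 6.49 V; loaded: 6.05 V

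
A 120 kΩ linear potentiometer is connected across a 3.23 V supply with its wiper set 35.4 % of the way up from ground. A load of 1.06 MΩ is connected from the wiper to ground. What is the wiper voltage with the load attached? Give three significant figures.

V ≈ 1.11 V

The wiper splits the pot into (1−α)R = 77.52 kΩ above and αR = 42.48 kΩ below.
Lower section ‖ load = 40.84 kΩ.
V_wiper = 3.23 × 40.84/(77.52 + 40.84) = 1.11 V.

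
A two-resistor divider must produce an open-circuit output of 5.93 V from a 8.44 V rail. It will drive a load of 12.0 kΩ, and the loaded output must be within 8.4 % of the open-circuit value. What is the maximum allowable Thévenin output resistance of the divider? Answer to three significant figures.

R_th ≤ 1.10 kΩ

Loading drop = R_th/(R_th + R_L) ≤ 0.0840, so R_th ≤ R_L · ε/(1−ε) = 12.0 kΩ × 0.0840/0.9160 = 1.10 kΩ.
(Any R1, R2 with R2/(R1+R2) = 0.703 and R1‖R2 ≤ 1.10 kΩ will meet the spec.)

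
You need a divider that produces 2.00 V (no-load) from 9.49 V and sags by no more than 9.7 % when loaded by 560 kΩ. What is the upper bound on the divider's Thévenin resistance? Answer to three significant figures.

Loading drop = R_th/(R_th + R_L) ≤ 0.0970, so R_th ≤ R_L · ε/(1−ε) = 560 kΩ × 0.0970/0.9030 = 60.2 kΩ.
(Any R1, R2 with R2/(R1+R2) = 0.211 and R1‖R2 ≤ 60.2 kΩ will meet the spec.)

R_th ≤ 60.2 kΩ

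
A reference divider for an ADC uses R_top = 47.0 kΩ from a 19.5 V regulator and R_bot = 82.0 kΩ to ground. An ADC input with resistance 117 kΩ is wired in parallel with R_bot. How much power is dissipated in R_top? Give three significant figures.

P ≈ 1.97 mW

Total resistance from the source is R_top + (R_bot‖R_L) = 95.21 kΩ, so I = 19.5/95.21 kΩ = 0.2048 mA.
P = I²·R_top = (0.2048 mA)² × 47.0 kΩ = 1.97 mW.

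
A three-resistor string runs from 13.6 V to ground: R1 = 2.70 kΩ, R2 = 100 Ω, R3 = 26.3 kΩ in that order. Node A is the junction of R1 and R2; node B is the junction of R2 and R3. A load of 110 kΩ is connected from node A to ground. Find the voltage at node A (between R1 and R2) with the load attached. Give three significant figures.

Below node A the series string R2+R3 = 26400 Ω sits in parallel with the 110000 Ω load: 21290 Ω.
V_A = 13.6 × 21290/(2700 + 21290) = 12.1 V.

V ≈ 12.1 V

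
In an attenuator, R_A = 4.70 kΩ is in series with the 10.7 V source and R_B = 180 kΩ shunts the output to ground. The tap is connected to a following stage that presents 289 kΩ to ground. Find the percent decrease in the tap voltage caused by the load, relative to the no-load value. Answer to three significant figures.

1.56 %

The divider's output (Thévenin) resistance is R_A‖R_B = 4.580 kΩ.
Fractional drop under load = R_th/(R_th + R_L) = 4.580 / (4.580 + 289) = 0.01560.
So the output falls by 1.56 %.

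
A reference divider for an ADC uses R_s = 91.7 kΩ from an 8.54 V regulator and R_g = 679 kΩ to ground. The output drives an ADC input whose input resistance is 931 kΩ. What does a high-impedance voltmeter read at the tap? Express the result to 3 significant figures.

V_out ≈ 6.92 V

The load sits in parallel with R_g: R_g‖R_L = (679 × 931) / (679 + 931) = 392.6 kΩ.
V_out = 8.54 × 392.6 / (91.7 + 392.6) = 8.54 × 392.6/484.3 = 6.92 V.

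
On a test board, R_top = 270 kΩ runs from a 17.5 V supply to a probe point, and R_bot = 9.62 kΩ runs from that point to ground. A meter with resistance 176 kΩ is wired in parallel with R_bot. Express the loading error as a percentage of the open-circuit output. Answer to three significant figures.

The divider's output (Thévenin) resistance is R_top‖R_bot = 9.289 kΩ.
Fractional drop under load = R_th/(R_th + R_L) = 9.289 / (9.289 + 176) = 0.05013.
So the output falls by 5.01 %.

5.01 %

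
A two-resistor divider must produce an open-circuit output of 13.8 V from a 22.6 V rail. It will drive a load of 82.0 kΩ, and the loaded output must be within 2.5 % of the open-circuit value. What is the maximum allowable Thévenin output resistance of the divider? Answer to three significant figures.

R_th ≤ 2.10 kΩ

Loading drop = R_th/(R_th + R_L) ≤ 0.0250, so R_th ≤ R_L · ε/(1−ε) = 82.0 kΩ × 0.0250/0.9750 = 2.10 kΩ.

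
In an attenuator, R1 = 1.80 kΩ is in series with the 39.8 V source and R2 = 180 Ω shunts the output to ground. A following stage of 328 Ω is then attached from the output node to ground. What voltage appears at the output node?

The load sits in parallel with R2: R2‖R_L = (180 × 328) / (180 + 328) = 116.2 Ω.
V_out = 39.8 × 116.2 / (1800 + 116.2) = 39.8 × 116.2/1916 = 2.41 V.

V_out ≈ 2.41 V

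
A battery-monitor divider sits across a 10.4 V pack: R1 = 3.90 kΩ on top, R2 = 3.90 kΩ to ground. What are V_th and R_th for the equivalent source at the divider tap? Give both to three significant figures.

V_th = 5.20 V, R_th = 1.95 kΩ

V_th is the open-circuit tap voltage: 10.4 × 3.90/(3.90 + 3.90) = 5.20 V.
With the supply zeroed, R1 and R2 appear in parallel from the tap: R_th = R1‖R2 = (3.90 × 3.90)/7.800 = 1.95 kΩ.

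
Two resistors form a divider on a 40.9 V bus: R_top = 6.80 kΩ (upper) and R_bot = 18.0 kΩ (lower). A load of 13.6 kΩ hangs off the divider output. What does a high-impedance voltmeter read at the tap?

V_out ≈ 21.8 V

The load sits in parallel with R_bot: R_bot‖R_L = (18.0 × 13.6) / (18.0 + 13.6) = 7.747 kΩ.
V_out = 40.9 × 7.747 / (6.80 + 7.747) = 40.9 × 7.747/14.55 = 21.8 V.
(Unloaded it would have been 29.7 V.)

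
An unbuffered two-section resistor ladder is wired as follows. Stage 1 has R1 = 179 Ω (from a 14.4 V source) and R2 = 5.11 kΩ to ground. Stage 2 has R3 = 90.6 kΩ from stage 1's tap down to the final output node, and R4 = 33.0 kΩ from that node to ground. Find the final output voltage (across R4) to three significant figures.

V_out ≈ 3.71 V

Stage 2 presents R3+R4 = 123600 Ω as a load on stage 1's tap.
Stage 1's lower leg becomes R2‖(R3+R4) = 4907 Ω, so V_mid = 14.4 × 4907/5086 = 13.89 V.
Stage 2 is itself unloaded: V_out = V_mid × R4/(R3+R4) = 13.89 × 33000/123600 = 3.71 V.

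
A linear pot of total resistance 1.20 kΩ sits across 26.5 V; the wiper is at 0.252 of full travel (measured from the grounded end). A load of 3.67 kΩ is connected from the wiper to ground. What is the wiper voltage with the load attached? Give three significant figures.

V ≈ 6.29 V

The wiper splits the pot into (1−α)R = 897.6 Ω above and αR = 302.4 Ω below.
Lower section ‖ load = 279.4 Ω.
V_wiper = 26.5 × 279.4/(897.6 + 279.4) = 6.29 V.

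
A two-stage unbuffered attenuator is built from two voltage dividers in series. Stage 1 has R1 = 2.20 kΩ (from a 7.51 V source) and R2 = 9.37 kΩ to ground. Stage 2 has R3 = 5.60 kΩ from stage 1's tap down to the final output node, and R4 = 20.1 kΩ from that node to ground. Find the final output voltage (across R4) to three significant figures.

Stage 2 presents R3+R4 = 25.70 kΩ as a load on stage 1's tap.
Stage 1's lower leg becomes R2‖(R3+R4) = 6.867 kΩ, so V_mid = 7.51 × 6.867/9.067 = 5.688 V.
Stage 2 is itself unloaded: V_out = V_mid × R4/(R3+R4) = 5.688 × 20.1/25.70 = 4.45 V.

V_out ≈ 4.45 V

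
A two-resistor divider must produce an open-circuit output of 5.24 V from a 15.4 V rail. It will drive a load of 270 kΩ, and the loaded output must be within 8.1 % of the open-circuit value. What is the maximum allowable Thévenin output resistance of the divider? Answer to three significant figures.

Loading drop = R_th/(R_th + R_L) ≤ 0.0810, so R_th ≤ R_L · ε/(1−ε) = 270 kΩ × 0.0810/0.9190 = 23.8 kΩ.

R_th ≤ 23.8 kΩ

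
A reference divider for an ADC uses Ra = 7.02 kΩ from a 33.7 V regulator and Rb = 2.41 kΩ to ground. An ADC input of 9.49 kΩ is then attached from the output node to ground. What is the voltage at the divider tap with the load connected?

V_out ≈ 7.24 V

The load sits in parallel with Rb: Rb‖R_L = (2.41 × 9.49) / (2.41 + 9.49) = 1.922 kΩ.
V_out = 33.7 × 1.922 / (7.02 + 1.922) = 33.7 × 1.922/8.942 = 7.24 V.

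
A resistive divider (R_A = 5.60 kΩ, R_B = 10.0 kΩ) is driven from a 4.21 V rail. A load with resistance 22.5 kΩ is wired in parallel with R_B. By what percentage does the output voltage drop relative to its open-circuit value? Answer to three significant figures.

13.8 %

Unloaded V = 4.21 × 10.0/15.60 = 2.6987 V.
Loaded: R_B‖R_L = 6.923 kΩ, giving V = 4.21 × 6.923/12.52 = 2.3274 V.
Drop = (2.6987 − 2.3274) / 2.6987 = 13.8 %.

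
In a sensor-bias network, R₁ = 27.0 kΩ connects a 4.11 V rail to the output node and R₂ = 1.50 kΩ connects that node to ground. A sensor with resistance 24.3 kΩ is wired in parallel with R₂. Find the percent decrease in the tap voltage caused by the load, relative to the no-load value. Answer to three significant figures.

5.52 %

The divider's output (Thévenin) resistance is R₁‖R₂ = 1.421 kΩ.
Fractional drop under load = R_th/(R_th + R_L) = 1.421 / (1.421 + 24.3) = 0.05525.
So the output falls by 5.52 %.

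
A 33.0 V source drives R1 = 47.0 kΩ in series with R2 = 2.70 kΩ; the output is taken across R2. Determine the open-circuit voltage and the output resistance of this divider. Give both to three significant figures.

V_th = 1.79 V, R_th = 2.55 kΩ

V_th is the open-circuit tap voltage: 33.0 × 2.70/(47.0 + 2.70) = 1.79 V.
With the supply zeroed, R1 and R2 appear in parallel from the tap: R_th = R1‖R2 = (47.0 × 2.70)/49.70 = 2.55 kΩ.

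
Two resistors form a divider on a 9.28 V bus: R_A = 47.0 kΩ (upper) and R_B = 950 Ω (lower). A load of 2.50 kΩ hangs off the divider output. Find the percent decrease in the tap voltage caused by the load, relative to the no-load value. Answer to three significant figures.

The divider's output (Thévenin) resistance is R_A‖R_B = 931.2 Ω.
Fractional drop under load = R_th/(R_th + R_L) = 931.2 / (931.2 + 2500) = 0.2714.
So the output falls by 27.1 %.

27.1 %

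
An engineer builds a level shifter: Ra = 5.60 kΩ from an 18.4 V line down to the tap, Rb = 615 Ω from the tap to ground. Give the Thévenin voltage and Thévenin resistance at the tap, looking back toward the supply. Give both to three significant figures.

V_th = 1.82 V, R_th = 554 Ω

V_th is the open-circuit tap voltage: 18.4 × 615/(5600 + 615) = 1.82 V.
With the supply zeroed, Ra and Rb appear in parallel from the tap: R_th = Ra‖Rb = (5600 × 615)/6215 = 554 Ω.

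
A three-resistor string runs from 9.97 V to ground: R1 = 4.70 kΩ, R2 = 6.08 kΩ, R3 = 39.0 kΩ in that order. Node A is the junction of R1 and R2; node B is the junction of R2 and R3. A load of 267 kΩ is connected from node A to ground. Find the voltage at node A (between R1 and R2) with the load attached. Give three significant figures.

Below node A the series string R2+R3 = 45.08 kΩ sits in parallel with the 267 kΩ load: 38.57 kΩ.
V_A = 9.97 × 38.57/(4.70 + 38.57) = 8.89 V.

V ≈ 8.89 V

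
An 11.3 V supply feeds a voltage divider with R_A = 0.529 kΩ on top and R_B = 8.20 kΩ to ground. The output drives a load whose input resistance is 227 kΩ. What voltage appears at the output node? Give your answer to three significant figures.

V_out ≈ 10.6 V

The load sits in parallel with R_B: R_B‖R_L = (8200 × 227000) / (8200 + 227000) = 7914 Ω.
V_out = 11.3 × 7914 / (529 + 7914) = 11.3 × 7914/8443 = 10.6 V.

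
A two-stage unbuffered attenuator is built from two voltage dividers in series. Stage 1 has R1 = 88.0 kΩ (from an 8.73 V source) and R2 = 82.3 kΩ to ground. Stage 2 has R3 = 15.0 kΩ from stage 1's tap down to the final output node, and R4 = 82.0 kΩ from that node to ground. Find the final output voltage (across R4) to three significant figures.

V_out ≈ 2.48 V

Stage 2 presents R3+R4 = 97.00 kΩ as a load on stage 1's tap.
Stage 1's lower leg becomes R2‖(R3+R4) = 44.52 kΩ, so V_mid = 8.73 × 44.52/132.5 = 2.933 V.
Stage 2 is itself unloaded: V_out = V_mid × R4/(R3+R4) = 2.933 × 82.0/97.00 = 2.48 V.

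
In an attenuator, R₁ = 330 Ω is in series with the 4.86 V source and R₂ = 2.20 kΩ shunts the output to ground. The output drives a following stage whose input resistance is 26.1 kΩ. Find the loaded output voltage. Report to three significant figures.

V_out ≈ 4.18 V

The load sits in parallel with R₂: R₂‖R_L = (2200 × 26100) / (2200 + 26100) = 2029 Ω.
V_out = 4.86 × 2029 / (330 + 2029) = 4.86 × 2029/2359 = 4.18 V.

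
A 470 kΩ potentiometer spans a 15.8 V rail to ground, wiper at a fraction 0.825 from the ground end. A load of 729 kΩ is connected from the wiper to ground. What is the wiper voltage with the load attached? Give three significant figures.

The wiper splits the pot into (1−α)R = 82.25 kΩ above and αR = 387.8 kΩ below.
Lower section ‖ load = 253.1 kΩ.
V_wiper = 15.8 × 253.1/(82.25 + 253.1) = 11.9 V.

V ≈ 11.9 V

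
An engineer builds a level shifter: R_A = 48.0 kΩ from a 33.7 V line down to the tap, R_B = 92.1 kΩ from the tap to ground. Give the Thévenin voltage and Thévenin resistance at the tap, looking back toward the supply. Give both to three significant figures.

V_th is the open-circuit tap voltage: 33.7 × 92.1/(48.0 + 92.1) = 22.2 V.
With the supply zeroed, R_A and R_B appear in parallel from the tap: R_th = R_A‖R_B = (48.0 × 92.1)/140.1 = 31.6 kΩ.

V_th = 22.2 V, R_th = 31.6 kΩ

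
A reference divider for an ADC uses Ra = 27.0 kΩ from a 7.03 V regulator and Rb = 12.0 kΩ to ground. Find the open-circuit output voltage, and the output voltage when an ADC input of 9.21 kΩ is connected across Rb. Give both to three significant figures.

Unloaded: 2.16 V; loaded: 1.14 V

Open-circuit: V = 7.03 × 12.0/(27.0 + 12.0) = 2.16 V.
With the load, Rb becomes Rb‖R_L = 5.211 kΩ, so V = 7.03 × 5.211/32.21 = 1.14 V.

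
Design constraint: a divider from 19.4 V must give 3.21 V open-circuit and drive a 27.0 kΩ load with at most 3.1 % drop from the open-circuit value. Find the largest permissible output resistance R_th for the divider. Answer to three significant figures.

Loading drop = R_th/(R_th + R_L) ≤ 0.0310, so R_th ≤ R_L · ε/(1−ε) = 27.0 kΩ × 0.0310/0.9690 = 864 Ω.
(Any R1, R2 with R2/(R1+R2) = 0.165 and R1‖R2 ≤ 864 Ω will meet the spec.)

R_th ≤ 864 Ω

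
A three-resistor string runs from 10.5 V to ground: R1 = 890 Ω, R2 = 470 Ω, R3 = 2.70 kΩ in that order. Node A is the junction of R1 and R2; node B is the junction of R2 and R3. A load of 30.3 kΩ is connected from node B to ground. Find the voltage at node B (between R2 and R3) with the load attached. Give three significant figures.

At node B, R3 is in parallel with the load: R3‖R_L = 2479 Ω.
Below node A the resistance is R2 + (R3‖R_L) = 2949 Ω, so V_A = 10.5 × 2949/3839 = 8.066 V.
Then V_B = V_A × (R3‖R_L)/(R2 + R3‖R_L) = 8.066 × 2479/2949 = 6.78 V.

V ≈ 6.78 V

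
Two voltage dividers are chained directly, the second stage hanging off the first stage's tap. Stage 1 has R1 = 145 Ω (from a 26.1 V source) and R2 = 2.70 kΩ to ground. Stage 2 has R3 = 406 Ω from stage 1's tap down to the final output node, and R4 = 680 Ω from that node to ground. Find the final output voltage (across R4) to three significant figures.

V_out ≈ 13.8 V

Stage 2 presents R3+R4 = 1086 Ω as a load on stage 1's tap.
Stage 1's lower leg becomes R2‖(R3+R4) = 774.5 Ω, so V_mid = 26.1 × 774.5/919.5 = 21.98 V.
Stage 2 is itself unloaded: V_out = V_mid × R4/(R3+R4) = 21.98 × 680/1086 = 13.8 V.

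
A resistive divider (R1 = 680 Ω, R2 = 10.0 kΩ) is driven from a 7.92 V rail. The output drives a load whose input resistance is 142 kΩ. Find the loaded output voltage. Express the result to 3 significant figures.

The load sits in parallel with R2: R2‖R_L = (10000 × 142000) / (10000 + 142000) = 9342 Ω.
V_out = 7.92 × 9342 / (680 + 9342) = 7.92 × 9342/10020 = 7.38 V.

V_out ≈ 7.38 V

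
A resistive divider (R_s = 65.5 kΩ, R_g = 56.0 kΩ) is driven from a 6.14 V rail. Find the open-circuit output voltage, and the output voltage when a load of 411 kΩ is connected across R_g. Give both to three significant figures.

Unloaded: 2.83 V; loaded: 2.64 V

Open-circuit: V = 6.14 × 56.0/(65.5 + 56.0) = 2.83 V.
With the load, R_g becomes R_g‖R_L = 49.28 kΩ, so V = 6.14 × 49.28/114.8 = 2.64 V.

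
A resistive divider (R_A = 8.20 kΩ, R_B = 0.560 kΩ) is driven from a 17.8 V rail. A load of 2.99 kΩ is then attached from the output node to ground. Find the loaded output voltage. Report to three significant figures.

V_out ≈ 0.968 V

The load sits in parallel with R_B: R_B‖R_L = (560 × 2990) / (560 + 2990) = 471.7 Ω.
V_out = 17.8 × 471.7 / (8200 + 471.7) = 17.8 × 471.7/8672 = 0.968 V.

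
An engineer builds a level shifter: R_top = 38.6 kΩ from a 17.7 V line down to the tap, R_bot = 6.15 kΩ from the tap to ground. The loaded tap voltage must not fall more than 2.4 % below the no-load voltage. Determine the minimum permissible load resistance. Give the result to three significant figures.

R_L(min) ≈ 216 kΩ

Output resistance R_th = R_top‖R_bot = (38.6 × 6.15)/44.75 = 5.305 kΩ.
The fractional drop is R_th/(R_th + R_L); requiring this ≤ 0.0240 gives R_L ≥ R_th(1/0.0240 − 1) = 5.305 × 40.67 = 216 kΩ.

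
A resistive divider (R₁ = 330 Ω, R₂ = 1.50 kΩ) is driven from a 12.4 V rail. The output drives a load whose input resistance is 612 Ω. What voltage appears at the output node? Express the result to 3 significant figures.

The load sits in parallel with R₂: R₂‖R_L = (1500 × 612) / (1500 + 612) = 434.7 Ω.
V_out = 12.4 × 434.7 / (330 + 434.7) = 12.4 × 434.7/764.7 = 7.05 V.

V_out ≈ 7.05 V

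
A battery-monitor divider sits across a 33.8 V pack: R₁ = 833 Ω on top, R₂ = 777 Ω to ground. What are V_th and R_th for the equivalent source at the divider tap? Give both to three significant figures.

V_th = 16.3 V, R_th = 402 Ω

V_th is the open-circuit tap voltage: 33.8 × 777/(833 + 777) = 16.3 V.
With the supply zeroed, R₁ and R₂ appear in parallel from the tap: R_th = R₁‖R₂ = (833 × 777)/1610 = 402 Ω.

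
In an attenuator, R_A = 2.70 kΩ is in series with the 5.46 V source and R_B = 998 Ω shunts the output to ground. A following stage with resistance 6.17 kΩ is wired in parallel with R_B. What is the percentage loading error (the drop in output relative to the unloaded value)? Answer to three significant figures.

Unloaded V = 5.46 × 998/3698 = 1.4735 V.
Loaded: R_B‖R_L = 859.0 Ω, giving V = 5.46 × 859.0/3559 = 1.3179 V.
Drop = (1.4735 − 1.3179) / 1.4735 = 10.6 %.

10.6 %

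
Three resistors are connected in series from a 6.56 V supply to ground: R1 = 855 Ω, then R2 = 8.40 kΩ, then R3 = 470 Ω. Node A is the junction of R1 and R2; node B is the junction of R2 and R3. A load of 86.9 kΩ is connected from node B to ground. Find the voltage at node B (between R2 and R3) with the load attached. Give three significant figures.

At node B, R3 is in parallel with the load: R3‖R_L = 467.5 Ω.
Below node A the resistance is R2 + (R3‖R_L) = 8867 Ω, so V_A = 6.56 × 8867/9722 = 5.983 V.
Then V_B = V_A × (R3‖R_L)/(R2 + R3‖R_L) = 5.983 × 467.5/8867 = 0.315 V.

V ≈ 0.315 V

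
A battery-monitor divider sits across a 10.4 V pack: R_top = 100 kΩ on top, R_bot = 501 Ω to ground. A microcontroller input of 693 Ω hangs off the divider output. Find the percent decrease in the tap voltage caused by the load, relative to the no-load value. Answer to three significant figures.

The divider's output (Thévenin) resistance is R_top‖R_bot = 498.5 Ω.
Fractional drop under load = R_th/(R_th + R_L) = 498.5 / (498.5 + 693) = 0.4184.
So the output falls by 41.8 %.

41.8 %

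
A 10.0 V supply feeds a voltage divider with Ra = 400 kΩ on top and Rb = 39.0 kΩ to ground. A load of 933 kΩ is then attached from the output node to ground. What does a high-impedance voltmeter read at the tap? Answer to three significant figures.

The load sits in parallel with Rb: Rb‖R_L = (39.0 × 933) / (39.0 + 933) = 37.44 kΩ.
V_out = 10.0 × 37.44 / (400 + 37.44) = 10.0 × 37.44/437.4 = 0.856 V.

V_out ≈ 0.856 V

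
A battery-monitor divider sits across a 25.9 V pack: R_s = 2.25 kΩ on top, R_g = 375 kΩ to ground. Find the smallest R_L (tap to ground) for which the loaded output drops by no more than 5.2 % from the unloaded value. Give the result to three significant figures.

R_L(min) ≈ 40.8 kΩ

Output resistance R_th = R_s‖R_g = (2.25 × 375)/377.2 = 2.237 kΩ.
The fractional drop is R_th/(R_th + R_L); requiring this ≤ 0.0520 gives R_L ≥ R_th(1/0.0520 − 1) = 2.237 × 18.23 = 40.8 kΩ.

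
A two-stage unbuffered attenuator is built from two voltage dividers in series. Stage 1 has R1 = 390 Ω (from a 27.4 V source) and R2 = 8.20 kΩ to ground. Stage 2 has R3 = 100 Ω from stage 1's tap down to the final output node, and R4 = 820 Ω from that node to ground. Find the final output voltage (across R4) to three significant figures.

Stage 2 presents R3+R4 = 920.0 Ω as a load on stage 1's tap.
Stage 1's lower leg becomes R2‖(R3+R4) = 827.2 Ω, so V_mid = 27.4 × 827.2/1217 = 18.62 V.
Stage 2 is itself unloaded: V_out = V_mid × R4/(R3+R4) = 18.62 × 820/920.0 = 16.6 V.

V_out ≈ 16.6 V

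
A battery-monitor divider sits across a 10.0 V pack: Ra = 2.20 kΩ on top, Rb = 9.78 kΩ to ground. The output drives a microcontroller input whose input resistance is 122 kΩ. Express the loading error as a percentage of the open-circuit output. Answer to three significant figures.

1.45 %

The divider's output (Thévenin) resistance is Ra‖Rb = 1.796 kΩ.
Fractional drop under load = R_th/(R_th + R_L) = 1.796 / (1.796 + 122) = 0.01451.
So the output falls by 1.45 %.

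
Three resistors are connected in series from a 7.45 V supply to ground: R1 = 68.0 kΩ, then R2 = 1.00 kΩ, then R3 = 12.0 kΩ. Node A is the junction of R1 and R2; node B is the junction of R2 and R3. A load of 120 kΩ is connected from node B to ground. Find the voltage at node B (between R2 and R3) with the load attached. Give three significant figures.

At node B, R3 is in parallel with the load: R3‖R_L = 10.91 kΩ.
Below node A the resistance is R2 + (R3‖R_L) = 11.91 kΩ, so V_A = 7.45 × 11.91/79.91 = 1.110 V.
Then V_B = V_A × (R3‖R_L)/(R2 + R3‖R_L) = 1.110 × 10.91/11.91 = 1.02 V.

V ≈ 1.02 V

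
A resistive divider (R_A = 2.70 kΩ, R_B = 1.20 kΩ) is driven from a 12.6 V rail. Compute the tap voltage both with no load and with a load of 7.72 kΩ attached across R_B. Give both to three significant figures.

Open-circuit: V = 12.6 × 1.20/(2.70 + 1.20) = 3.88 V.
With the load, R_B becomes R_B‖R_L = 1.039 kΩ, so V = 12.6 × 1.039/3.739 = 3.50 V.

Unloaded: 3.88 V; loaded: 3.50 V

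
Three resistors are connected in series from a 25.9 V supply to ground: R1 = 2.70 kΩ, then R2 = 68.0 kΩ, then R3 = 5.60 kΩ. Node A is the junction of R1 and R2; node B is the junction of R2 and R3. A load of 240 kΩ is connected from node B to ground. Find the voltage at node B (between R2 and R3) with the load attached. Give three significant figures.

V ≈ 1.86 V

At node B, R3 is in parallel with the load: R3‖R_L = 5.472 kΩ.
Below node A the resistance is R2 + (R3‖R_L) = 73.47 kΩ, so V_A = 25.9 × 73.47/76.17 = 24.98 V.
Then V_B = V_A × (R3‖R_L)/(R2 + R3‖R_L) = 24.98 × 5.472/73.47 = 1.86 V.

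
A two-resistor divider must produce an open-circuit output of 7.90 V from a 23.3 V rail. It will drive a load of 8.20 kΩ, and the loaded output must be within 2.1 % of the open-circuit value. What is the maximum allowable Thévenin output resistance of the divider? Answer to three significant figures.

Loading drop = R_th/(R_th + R_L) ≤ 0.0210, so R_th ≤ R_L · ε/(1−ε) = 8.20 kΩ × 0.0210/0.9790 = 176 Ω.

R_th ≤ 176 Ω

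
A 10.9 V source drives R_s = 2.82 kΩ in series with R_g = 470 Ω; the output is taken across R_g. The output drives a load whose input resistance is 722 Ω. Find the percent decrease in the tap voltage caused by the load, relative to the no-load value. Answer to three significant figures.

35.8 %

The divider's output (Thévenin) resistance is R_s‖R_g = 402.9 Ω.
Fractional drop under load = R_th/(R_th + R_L) = 402.9 / (402.9 + 722) = 0.3581.
So the output falls by 35.8 %.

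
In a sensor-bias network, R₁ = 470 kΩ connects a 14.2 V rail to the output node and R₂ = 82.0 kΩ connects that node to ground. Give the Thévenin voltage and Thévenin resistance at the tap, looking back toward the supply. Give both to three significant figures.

V_th is the open-circuit tap voltage: 14.2 × 82.0/(470 + 82.0) = 2.11 V.
With the supply zeroed, R₁ and R₂ appear in parallel from the tap: R_th = R₁‖R₂ = (470 × 82.0)/552.0 = 69.8 kΩ.

V_th = 2.11 V, R_th = 69.8 kΩ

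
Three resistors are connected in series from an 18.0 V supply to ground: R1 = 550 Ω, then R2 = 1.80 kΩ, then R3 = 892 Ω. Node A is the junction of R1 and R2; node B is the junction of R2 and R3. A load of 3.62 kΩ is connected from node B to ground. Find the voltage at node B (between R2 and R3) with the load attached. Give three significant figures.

V ≈ 4.20 V

At node B, R3 is in parallel with the load: R3‖R_L = 715.7 Ω.
Below node A the resistance is R2 + (R3‖R_L) = 2516 Ω, so V_A = 18.0 × 2516/3066 = 14.77 V.
Then V_B = V_A × (R3‖R_L)/(R2 + R3‖R_L) = 14.77 × 715.7/2516 = 4.20 V.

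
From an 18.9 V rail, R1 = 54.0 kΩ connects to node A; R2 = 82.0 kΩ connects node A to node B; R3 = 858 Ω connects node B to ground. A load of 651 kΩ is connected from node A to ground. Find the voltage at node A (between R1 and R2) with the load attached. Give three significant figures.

V ≈ 10.9 V

Below node A the series string R2+R3 = 82860 Ω sits in parallel with the 651000 Ω load: 73500 Ω.
V_A = 18.9 × 73500/(54000 + 73500) = 10.9 V.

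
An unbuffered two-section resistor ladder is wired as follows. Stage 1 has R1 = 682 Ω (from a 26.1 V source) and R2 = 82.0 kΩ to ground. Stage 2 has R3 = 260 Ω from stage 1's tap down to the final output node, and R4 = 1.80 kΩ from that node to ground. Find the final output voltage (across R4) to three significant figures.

Stage 2 presents R3+R4 = 2060 Ω as a load on stage 1's tap.
Stage 1's lower leg becomes R2‖(R3+R4) = 2010 Ω, so V_mid = 26.1 × 2010/2692 = 19.49 V.
Stage 2 is itself unloaded: V_out = V_mid × R4/(R3+R4) = 19.49 × 1800/2060 = 17.0 V.

V_out ≈ 17.0 V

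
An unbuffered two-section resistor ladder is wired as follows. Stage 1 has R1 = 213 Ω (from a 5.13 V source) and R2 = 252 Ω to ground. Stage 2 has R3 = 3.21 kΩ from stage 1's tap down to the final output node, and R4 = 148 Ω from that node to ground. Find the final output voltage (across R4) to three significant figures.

V_out ≈ 0.118 V

Stage 2 presents R3+R4 = 3358 Ω as a load on stage 1's tap.
Stage 1's lower leg becomes R2‖(R3+R4) = 234.4 Ω, so V_mid = 5.13 × 234.4/447.4 = 2.688 V.
Stage 2 is itself unloaded: V_out = V_mid × R4/(R3+R4) = 2.688 × 148/3358 = 0.118 V.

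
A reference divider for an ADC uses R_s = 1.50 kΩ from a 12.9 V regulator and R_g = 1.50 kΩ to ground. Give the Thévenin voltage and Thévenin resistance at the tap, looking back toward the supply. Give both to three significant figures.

V_th is the open-circuit tap voltage: 12.9 × 1.50/(1.50 + 1.50) = 6.45 V.
With the supply zeroed, R_s and R_g appear in parallel from the tap: R_th = R_s‖R_g = (1.50 × 1.50)/3.000 = 750 Ω.

V_th = 6.45 V, R_th = 750 Ω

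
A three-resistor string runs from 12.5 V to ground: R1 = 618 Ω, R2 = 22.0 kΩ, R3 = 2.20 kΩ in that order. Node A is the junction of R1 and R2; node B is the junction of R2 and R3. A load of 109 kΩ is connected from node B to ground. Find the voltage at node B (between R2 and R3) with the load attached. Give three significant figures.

At node B, R3 is in parallel with the load: R3‖R_L = 2156 Ω.
Below node A the resistance is R2 + (R3‖R_L) = 24160 Ω, so V_A = 12.5 × 24160/24770 = 12.19 V.
Then V_B = V_A × (R3‖R_L)/(R2 + R3‖R_L) = 12.19 × 2156/24160 = 1.09 V.

V ≈ 1.09 V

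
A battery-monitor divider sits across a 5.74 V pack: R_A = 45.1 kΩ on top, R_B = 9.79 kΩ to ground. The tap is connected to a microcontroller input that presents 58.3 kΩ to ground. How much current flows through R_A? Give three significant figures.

R_B‖R_L = 8.382 kΩ, so the source sees R_A + R_B‖R_L = 53.48 kΩ.
I = 5.74 V / 53.48 kΩ = 0.107 mA.

I ≈ 0.107 mA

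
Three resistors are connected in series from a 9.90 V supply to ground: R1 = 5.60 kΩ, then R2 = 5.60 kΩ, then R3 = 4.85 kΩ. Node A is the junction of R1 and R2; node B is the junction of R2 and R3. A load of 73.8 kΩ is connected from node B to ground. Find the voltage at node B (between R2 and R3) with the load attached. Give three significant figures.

V ≈ 2.86 V

At node B, R3 is in parallel with the load: R3‖R_L = 4.551 kΩ.
Below node A the resistance is R2 + (R3‖R_L) = 10.15 kΩ, so V_A = 9.90 × 10.15/15.75 = 6.380 V.
Then V_B = V_A × (R3‖R_L)/(R2 + R3‖R_L) = 6.380 × 4.551/10.15 = 2.86 V.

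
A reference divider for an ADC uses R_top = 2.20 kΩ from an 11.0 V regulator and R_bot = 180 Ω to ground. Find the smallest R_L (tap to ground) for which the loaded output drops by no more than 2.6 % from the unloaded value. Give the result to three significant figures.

R_L(min) ≈ 6.23 kΩ

Output resistance R_th = R_top‖R_bot = (2200 × 180)/2380 = 166.4 Ω.
The fractional drop is R_th/(R_th + R_L); requiring this ≤ 0.0260 gives R_L ≥ R_th(1/0.0260 − 1) = 166.4 × 37.46 = 6.23 kΩ.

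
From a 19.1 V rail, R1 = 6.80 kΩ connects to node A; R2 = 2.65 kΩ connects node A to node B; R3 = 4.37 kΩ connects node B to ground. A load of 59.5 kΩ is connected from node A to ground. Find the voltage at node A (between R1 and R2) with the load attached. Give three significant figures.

Below node A the series string R2+R3 = 7.020 kΩ sits in parallel with the 59.5 kΩ load: 6.279 kΩ.
V_A = 19.1 × 6.279/(6.80 + 6.279) = 9.17 V.

V ≈ 9.17 V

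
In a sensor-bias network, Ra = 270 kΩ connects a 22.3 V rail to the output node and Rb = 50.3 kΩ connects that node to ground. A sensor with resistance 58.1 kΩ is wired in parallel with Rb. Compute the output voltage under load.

The load sits in parallel with Rb: Rb‖R_L = (50.3 × 58.1) / (50.3 + 58.1) = 26.96 kΩ.
V_out = 22.3 × 26.96 / (270 + 26.96) = 22.3 × 26.96/297.0 = 2.02 V.

V_out ≈ 2.02 V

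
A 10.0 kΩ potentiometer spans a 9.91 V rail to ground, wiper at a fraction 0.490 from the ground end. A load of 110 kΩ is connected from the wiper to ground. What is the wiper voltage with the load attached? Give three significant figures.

The wiper splits the pot into (1−α)R = 5.100 kΩ above and αR = 4.900 kΩ below.
Lower section ‖ load = 4.691 kΩ.
V_wiper = 9.91 × 4.691/(5.100 + 4.691) = 4.75 V.

V ≈ 4.75 V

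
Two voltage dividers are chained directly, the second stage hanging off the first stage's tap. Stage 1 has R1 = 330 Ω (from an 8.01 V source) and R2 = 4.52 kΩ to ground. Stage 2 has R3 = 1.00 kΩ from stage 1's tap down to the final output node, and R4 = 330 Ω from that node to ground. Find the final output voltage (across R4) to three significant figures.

V_out ≈ 1.50 V

Stage 2 presents R3+R4 = 1330 Ω as a load on stage 1's tap.
Stage 1's lower leg becomes R2‖(R3+R4) = 1028 Ω, so V_mid = 8.01 × 1028/1358 = 6.063 V.
Stage 2 is itself unloaded: V_out = V_mid × R4/(R3+R4) = 6.063 × 330/1330 = 1.50 V.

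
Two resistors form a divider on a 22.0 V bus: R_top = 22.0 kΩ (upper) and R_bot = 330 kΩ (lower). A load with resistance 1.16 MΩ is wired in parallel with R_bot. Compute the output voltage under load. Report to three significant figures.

The load sits in parallel with R_bot: R_bot‖R_L = (330 × 1160) / (330 + 1160) = 256.9 kΩ.
V_out = 22.0 × 256.9 / (22.0 + 256.9) = 22.0 × 256.9/278.9 = 20.3 V.
(Unloaded it would have been 20.6 V.)

V_out ≈ 20.3 V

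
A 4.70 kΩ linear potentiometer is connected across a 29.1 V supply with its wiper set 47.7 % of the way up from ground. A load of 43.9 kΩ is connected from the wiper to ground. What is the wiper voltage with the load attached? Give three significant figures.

V ≈ 13.5 V

The wiper splits the pot into (1−α)R = 2.458 kΩ above and αR = 2.242 kΩ below.
Lower section ‖ load = 2.133 kΩ.
V_wiper = 29.1 × 2.133/(2.458 + 2.133) = 13.5 V.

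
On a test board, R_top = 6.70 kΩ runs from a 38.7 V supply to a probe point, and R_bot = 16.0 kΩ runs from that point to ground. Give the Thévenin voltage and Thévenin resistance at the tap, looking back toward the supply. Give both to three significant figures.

V_th is the open-circuit tap voltage: 38.7 × 16.0/(6.70 + 16.0) = 27.3 V.
With the supply zeroed, R_top and R_bot appear in parallel from the tap: R_th = R_top‖R_bot = (6.70 × 16.0)/22.70 = 4.72 kΩ.

V_th = 27.3 V, R_th = 4.72 kΩ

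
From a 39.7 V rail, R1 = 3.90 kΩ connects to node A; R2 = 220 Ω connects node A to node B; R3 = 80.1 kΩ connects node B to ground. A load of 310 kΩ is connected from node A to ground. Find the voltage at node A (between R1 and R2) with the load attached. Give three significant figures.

Below node A the series string R2+R3 = 80320 Ω sits in parallel with the 310000 Ω load: 63790 Ω.
V_A = 39.7 × 63790/(3900 + 63790) = 37.4 V.

V ≈ 37.4 V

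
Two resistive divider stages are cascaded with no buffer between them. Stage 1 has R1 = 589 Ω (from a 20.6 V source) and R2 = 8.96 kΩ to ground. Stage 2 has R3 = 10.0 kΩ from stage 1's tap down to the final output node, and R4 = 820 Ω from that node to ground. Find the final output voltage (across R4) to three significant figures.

V_out ≈ 1.39 V

Stage 2 presents R3+R4 = 10820 Ω as a load on stage 1's tap.
Stage 1's lower leg becomes R2‖(R3+R4) = 4901 Ω, so V_mid = 20.6 × 4901/5490 = 18.39 V.
Stage 2 is itself unloaded: V_out = V_mid × R4/(R3+R4) = 18.39 × 820/10820 = 1.39 V.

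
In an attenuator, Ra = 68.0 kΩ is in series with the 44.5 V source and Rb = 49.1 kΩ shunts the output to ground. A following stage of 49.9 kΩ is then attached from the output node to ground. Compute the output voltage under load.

The load sits in parallel with Rb: Rb‖R_L = (49.1 × 49.9) / (49.1 + 49.9) = 24.75 kΩ.
V_out = 44.5 × 24.75 / (68.0 + 24.75) = 44.5 × 24.75/92.75 = 11.9 V.
(Unloaded it would have been 18.7 V.)

V_out ≈ 11.9 V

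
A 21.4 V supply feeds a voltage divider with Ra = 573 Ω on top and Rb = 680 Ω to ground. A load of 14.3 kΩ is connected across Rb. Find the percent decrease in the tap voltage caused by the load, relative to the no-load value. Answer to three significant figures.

The divider's output (Thévenin) resistance is Ra‖Rb = 311.0 Ω.
Fractional drop under load = R_th/(R_th + R_L) = 311.0 / (311.0 + 14300) = 0.02128.
So the output falls by 2.13 %.

2.13 %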